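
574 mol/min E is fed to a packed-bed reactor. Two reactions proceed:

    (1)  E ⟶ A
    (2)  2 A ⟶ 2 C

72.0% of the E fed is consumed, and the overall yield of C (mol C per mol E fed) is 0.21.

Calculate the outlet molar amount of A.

Conversion of E: E consumed = 1ξ₁ = 0.72 × 574 → ξ₁ = 413.3 mol/min.
Yield of C: 2ξ₂ / 574 = 0.21 → ξ₂ = 60.27 mol/min.
Outlet amounts (n = n₀ + Σ ν·ξ):
  E: 574 − 1(413.3) = 160.7
  A: 0 + 1(413.3) − 2(60.27) = 292.7
  C: 0 + 2(60.27) = 120.5

293 mol/min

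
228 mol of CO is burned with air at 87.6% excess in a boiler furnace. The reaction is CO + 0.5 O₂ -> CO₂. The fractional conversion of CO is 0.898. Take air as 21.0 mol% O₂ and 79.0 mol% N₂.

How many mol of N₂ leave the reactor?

Stoichiometric O₂ = 0.5 × 228 = 114 mol; O₂ fed = 114 × 1.876 = 213.9 mol.
N₂ fed = 213.9 × 79/21 = 804.5 mol.
Fuel reacted = 0.898 × 228 → ξ = 204.7 mol.
Outlet (n = n₀ + ν ξ):
  CO: 228 − 1(204.7) = 23.26
  O₂: 213.9 − 0.5(204.7) = 111.5
  N₂: 804.5 (inert)
  CO₂: 0 + 1(204.7) = 204.7

805 mol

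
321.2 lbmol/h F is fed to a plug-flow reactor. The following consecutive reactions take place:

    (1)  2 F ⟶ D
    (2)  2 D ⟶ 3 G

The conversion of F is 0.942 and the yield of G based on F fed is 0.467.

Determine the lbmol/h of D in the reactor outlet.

Conversion of F: F consumed = 2ξ₁ = 0.942 × 321.2 → ξ₁ = 151.3 lbmol/h.
Yield of G: 3ξ₂ / 321.2 = 0.467 → ξ₂ = 50 lbmol/h.
Outlet amounts (n = n₀ + Σ ν·ξ):
  F: 321.2 − 2(151.3) = 18.63
  D: 0 + 1(151.3) − 2(50) = 51.28
  G: 0 + 3(50) = 150

51.3 lbmol/h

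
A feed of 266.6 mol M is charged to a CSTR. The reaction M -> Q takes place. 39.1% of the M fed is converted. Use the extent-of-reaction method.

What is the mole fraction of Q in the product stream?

M reacted = 0.391 × 266.6 = 104.2 mol; ν_M = −1, so ξ = 104.2/1 = 104.2 mol.
Outlet amounts (n = n₀ + ν ξ):
  M: 266.6 − 1(104.2) = 162.4
  Q: 0 + 1(104.2) = 104.2
Total out = 266.6 mol; y_Q = 104.2 / 266.6 = 0.391.

0.391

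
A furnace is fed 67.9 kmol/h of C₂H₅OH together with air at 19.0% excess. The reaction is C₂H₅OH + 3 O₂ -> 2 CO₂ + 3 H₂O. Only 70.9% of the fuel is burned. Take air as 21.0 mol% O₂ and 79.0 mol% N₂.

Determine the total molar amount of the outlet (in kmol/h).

Stoichiometric O₂ = 3 × 67.9 = 203.7 kmol/h; O₂ fed = 203.7 × 1.190 = 242.4 kmol/h.
N₂ fed = 242.4 × 79/21 = 911.9 kmol/h.
Fuel reacted = 0.709 × 67.9 → ξ = 48.14 kmol/h.
Outlet (n = n₀ + ν ξ):
  C₂H₅OH: 67.9 − 1(48.14) = 19.76
  O₂: 242.4 − 3(48.14) = 97.98
  N₂: 911.9 (inert)
  CO₂: 0 + 2(48.14) = 96.28
  H₂O: 0 + 3(48.14) = 144.4
Total out = 19.76 + 97.98 + 911.9 + 96.28 + 144.4 = 1270 kmol/h.

1270 kmol/h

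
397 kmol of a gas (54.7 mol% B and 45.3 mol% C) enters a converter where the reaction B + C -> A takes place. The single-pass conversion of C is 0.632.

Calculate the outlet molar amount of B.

C reacted = 0.632 × 179.8 = 113.7 kmol; ν_C = −1, so ξ = 113.7/1 = 113.7 kmol.
Outlet amounts (n = n₀ + ν ξ):
  B: 217.2 − 1(113.7) = 103.5
  C: 179.8 − 1(113.7) = 66.18
  A: 0 + 1(113.7) = 113.7

103 kmol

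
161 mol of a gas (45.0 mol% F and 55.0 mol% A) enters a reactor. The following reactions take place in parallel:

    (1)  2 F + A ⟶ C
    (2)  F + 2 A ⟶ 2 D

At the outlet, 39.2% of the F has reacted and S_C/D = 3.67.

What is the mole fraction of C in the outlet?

Conversion of F: F consumed = 0.392 × 72.45 = 28.4 mol = 2ξ₁ + 1ξ₂.
Selectivity: 1ξ₁ / (2ξ₂) = 3.67 → ξ₁ = 7.34 ξ₂.
Substitute: (2·7.34 + 1) ξ₂ = 28.4 → ξ₂ = 1.811 mol, ξ₁ = 13.29 mol.
Outlet amounts (n = n₀ + Σ ν·ξ):
  F: 72.45 − 2(13.29) − 1(1.811) = 44.05
  A: 88.55 − 1(13.29) − 2(1.811) = 71.63
  C: 0 + 1(13.29) = 13.29
  D: 0 + 2(1.811) = 3.623
Total out = 132.6 mol; y_C = 13.29 / 132.6 = 0.1003.

0.1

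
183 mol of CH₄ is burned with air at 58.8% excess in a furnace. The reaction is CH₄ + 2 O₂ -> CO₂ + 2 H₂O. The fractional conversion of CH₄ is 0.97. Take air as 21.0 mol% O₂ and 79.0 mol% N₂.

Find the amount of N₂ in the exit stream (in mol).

Stoichiometric O₂ = 2 × 183 = 366 mol; O₂ fed = 366 × 1.588 = 581.2 mol.
N₂ fed = 581.2 × 79/21 = 2186 mol.
Fuel reacted = 0.97 × 183 → ξ = 177.5 mol.
Outlet (n = n₀ + ν ξ):
  CH₄: 183 − 1(177.5) = 5.49
  O₂: 581.2 − 2(177.5) = 226.2
  N₂: 2186 (inert)
  CO₂: 0 + 1(177.5) = 177.5
  H₂O: 0 + 2(177.5) = 355

2190 mol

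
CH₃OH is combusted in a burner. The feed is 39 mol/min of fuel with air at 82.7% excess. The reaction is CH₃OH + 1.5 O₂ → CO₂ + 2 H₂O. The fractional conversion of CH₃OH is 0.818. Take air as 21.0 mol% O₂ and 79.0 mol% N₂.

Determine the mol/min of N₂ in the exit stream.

402 mol/min

Stoichiometric O₂ = 1.5 × 39 = 58.5 mol/min; O₂ fed = 58.5 × 1.827 = 106.9 mol/min.
N₂ fed = 106.9 × 79/21 = 402.1 mol/min.
Fuel reacted = 0.818 × 39 → ξ = 31.9 mol/min.
Outlet (n = n₀ + ν ξ):
  CH₃OH: 39 − 1(31.9) = 7.098
  O₂: 106.9 − 1.5(31.9) = 59.03
  N₂: 402.1 (inert)
  CO₂: 0 + 1(31.9) = 31.9
  H₂O: 0 + 2(31.9) = 63.8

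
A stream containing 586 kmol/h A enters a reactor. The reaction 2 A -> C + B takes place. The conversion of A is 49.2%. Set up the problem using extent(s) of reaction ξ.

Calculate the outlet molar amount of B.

144 kmol/h

A reacted = 0.492 × 586 = 288.3 kmol/h; ν_A = −2, so ξ = 288.3/2 = 144.2 kmol/h.
Outlet amounts (n = n₀ + ν ξ):
  A: 586 − 2(144.2) = 297.7
  C: 0 + 1(144.2) = 144.2
  B: 0 + 1(144.2) = 144.2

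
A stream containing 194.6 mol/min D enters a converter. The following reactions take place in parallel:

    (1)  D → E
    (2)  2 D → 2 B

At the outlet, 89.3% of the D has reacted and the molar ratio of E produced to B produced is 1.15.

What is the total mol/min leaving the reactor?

195 mol/min

Conversion of D: D consumed = 0.893 × 194.6 = 173.8 mol/min = 1ξ₁ + 2ξ₂.
Selectivity: 1ξ₁ / (2ξ₂) = 1.15 → ξ₁ = 2.3 ξ₂.
Substitute: (1·2.3 + 2) ξ₂ = 173.8 → ξ₂ = 40.41 mol/min, ξ₁ = 92.95 mol/min.
Outlet amounts (n = n₀ + Σ ν·ξ):
  D: 194.6 − 1(92.95) − 2(40.41) = 20.82
  E: 0 + 1(92.95) = 92.95
  B: 0 + 2(40.41) = 80.83
Total out = 20.82 + 92.95 + 80.83 = 194.6 mol/min.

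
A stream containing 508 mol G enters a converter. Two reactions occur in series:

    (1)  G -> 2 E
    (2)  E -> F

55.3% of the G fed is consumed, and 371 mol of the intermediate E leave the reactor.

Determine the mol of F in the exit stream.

191 mol

Conversion of G: G consumed = 1ξ₁ = 0.553 × 508 → ξ₁ = 280.9 mol.
E balance: n_E = 0 + 2ξ₁ − 1ξ₂ = 371 → ξ₂ = (2·280.9 − 371)/1 = 190.8 mol.
Outlet amounts (n = n₀ + Σ ν·ξ):
  G: 508 − 1(280.9) = 227.1
  E: 0 + 2(280.9) − 1(190.8) = 371
  F: 0 + 1(190.8) = 190.8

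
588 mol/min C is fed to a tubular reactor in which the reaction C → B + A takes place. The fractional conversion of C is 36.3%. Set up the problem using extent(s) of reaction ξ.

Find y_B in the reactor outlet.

C reacted = 0.363 × 588 = 213.4 mol/min; ν_C = −1, so ξ = 213.4/1 = 213.4 mol/min.
Outlet amounts (n = n₀ + ν ξ):
  C: 588 − 1(213.4) = 374.6
  B: 0 + 1(213.4) = 213.4
  A: 0 + 1(213.4) = 213.4
Total out = 801.4 mol/min; y_B = 213.4 / 801.4 = 0.2663.

0.266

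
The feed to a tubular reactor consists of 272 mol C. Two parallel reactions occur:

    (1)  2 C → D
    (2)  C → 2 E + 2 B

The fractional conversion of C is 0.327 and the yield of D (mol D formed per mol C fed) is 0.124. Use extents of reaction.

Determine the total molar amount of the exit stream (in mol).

303 mol

Yield of D: 1ξ₁ / 272 = 0.124 → ξ₁ = 33.73 mol.
Conversion of C: 2ξ₁ + 1ξ₂ = 0.327 × 272 = 88.94 → ξ₂ = 21.49 mol.
Outlet amounts (n = n₀ + Σ ν·ξ):
  C: 272 − 2(33.73) − 1(21.49) = 183.1
  D: 0 + 1(33.73) = 33.73
  E: 0 + 2(21.49) = 42.98
  B: 0 + 2(21.49) = 42.98
Total out = 183.1 + 33.73 + 42.98 + 42.98 = 302.7 mol.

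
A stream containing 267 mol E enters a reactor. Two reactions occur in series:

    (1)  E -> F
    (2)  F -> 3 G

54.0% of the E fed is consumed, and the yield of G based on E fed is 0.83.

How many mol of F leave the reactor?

Conversion of E: E consumed = 1ξ₁ = 0.54 × 267 → ξ₁ = 144.2 mol.
Yield of G: 3ξ₂ / 267 = 0.83 → ξ₂ = 73.87 mol.
Outlet amounts (n = n₀ + Σ ν·ξ):
  E: 267 − 1(144.2) = 122.8
  F: 0 + 1(144.2) − 1(73.87) = 70.31
  G: 0 + 3(73.87) = 221.6

70.3 mol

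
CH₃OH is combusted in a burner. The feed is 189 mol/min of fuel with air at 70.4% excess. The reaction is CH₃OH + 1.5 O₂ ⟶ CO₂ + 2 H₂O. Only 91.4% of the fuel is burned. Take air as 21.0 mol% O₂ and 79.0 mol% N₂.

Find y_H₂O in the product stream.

Stoichiometric O₂ = 1.5 × 189 = 283.5 mol/min; O₂ fed = 283.5 × 1.704 = 483.1 mol/min.
N₂ fed = 483.1 × 79/21 = 1817 mol/min.
Fuel reacted = 0.914 × 189 → ξ = 172.7 mol/min.
Outlet (n = n₀ + ν ξ):
  CH₃OH: 189 − 1(172.7) = 16.25
  O₂: 483.1 − 1.5(172.7) = 224
  N₂: 1817 (inert)
  CO₂: 0 + 1(172.7) = 172.7
  H₂O: 0 + 2(172.7) = 345.5
Total out = 2576 mol/min; y_H₂O = 345.5 / 2576 = 0.1341.

0.134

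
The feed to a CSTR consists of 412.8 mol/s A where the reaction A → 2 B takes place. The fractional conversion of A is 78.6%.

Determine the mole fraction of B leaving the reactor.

0.88

A reacted = 0.786 × 412.8 = 324.5 mol/s; ν_A = −1, so ξ = 324.5/1 = 324.5 mol/s.
Outlet amounts (n = n₀ + ν ξ):
  A: 412.8 − 1(324.5) = 88.34
  B: 0 + 2(324.5) = 648.9
Total out = 737.3 mol/s; y_B = 648.9 / 737.3 = 0.8802.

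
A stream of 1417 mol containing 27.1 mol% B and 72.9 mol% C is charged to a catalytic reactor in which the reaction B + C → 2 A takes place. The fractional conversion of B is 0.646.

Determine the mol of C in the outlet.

B reacted = 0.646 × 384 = 248.1 mol; ν_B = −1, so ξ = 248.1/1 = 248.1 mol.
Outlet amounts (n = n₀ + ν ξ):
  B: 384 − 1(248.1) = 135.9
  C: 1033 − 1(248.1) = 784.9
  A: 0 + 2(248.1) = 496.1

785 mol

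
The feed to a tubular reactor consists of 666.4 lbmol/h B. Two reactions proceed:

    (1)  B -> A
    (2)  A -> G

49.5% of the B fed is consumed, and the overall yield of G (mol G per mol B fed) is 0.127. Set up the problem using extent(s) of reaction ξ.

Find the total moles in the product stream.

Conversion of B: B consumed = 1ξ₁ = 0.495 × 666.4 → ξ₁ = 329.9 lbmol/h.
Yield of G: 1ξ₂ / 666.4 = 0.127 → ξ₂ = 84.63 lbmol/h.
Outlet amounts (n = n₀ + Σ ν·ξ):
  B: 666.4 − 1(329.9) = 336.5
  A: 0 + 1(329.9) − 1(84.63) = 245.2
  G: 0 + 1(84.63) = 84.63
Total out = 336.5 + 245.2 + 84.63 = 666.4 lbmol/h.

666 lbmol/h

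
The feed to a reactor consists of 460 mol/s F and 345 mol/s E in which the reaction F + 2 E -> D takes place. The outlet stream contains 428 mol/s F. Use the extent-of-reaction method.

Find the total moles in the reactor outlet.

741 mol/s

For F: n = n₀ − 1ξ → 428 = 460 − 1ξ, giving ξ = 32 mol/s.
Outlet amounts (n = n₀ + ν ξ):
  F: 460 − 1(32) = 428
  E: 345 − 2(32) = 281
  D: 0 + 1(32) = 32
Total out = 428 + 281 + 32 = 741 mol/s.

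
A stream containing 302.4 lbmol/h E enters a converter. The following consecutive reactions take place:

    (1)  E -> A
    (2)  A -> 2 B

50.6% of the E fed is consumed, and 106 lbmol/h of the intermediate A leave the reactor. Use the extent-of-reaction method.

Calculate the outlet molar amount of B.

Conversion of E: E consumed = 1ξ₁ = 0.506 × 302.4 → ξ₁ = 153 lbmol/h.
A balance: n_A = 0 + 1ξ₁ − 1ξ₂ = 106 → ξ₂ = (1·153 − 106)/1 = 47.01 lbmol/h.
Outlet amounts (n = n₀ + Σ ν·ξ):
  E: 302.4 − 1(153) = 149.4
  A: 0 + 1(153) − 1(47.01) = 106
  B: 0 + 2(47.01) = 94.03

94 lbmol/h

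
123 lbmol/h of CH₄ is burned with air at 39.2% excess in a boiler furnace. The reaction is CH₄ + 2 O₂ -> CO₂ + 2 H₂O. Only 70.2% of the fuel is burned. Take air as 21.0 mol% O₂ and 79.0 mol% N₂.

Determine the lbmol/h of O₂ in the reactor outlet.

Stoichiometric O₂ = 2 × 123 = 246 lbmol/h; O₂ fed = 246 × 1.392 = 342.4 lbmol/h.
N₂ fed = 342.4 × 79/21 = 1288 lbmol/h.
Fuel reacted = 0.702 × 123 → ξ = 86.35 lbmol/h.
Outlet (n = n₀ + ν ξ):
  CH₄: 123 − 1(86.35) = 36.65
  O₂: 342.4 − 2(86.35) = 169.7
  N₂: 1288 (inert)
  CO₂: 0 + 1(86.35) = 86.35
  H₂O: 0 + 2(86.35) = 172.7

170 lbmol/h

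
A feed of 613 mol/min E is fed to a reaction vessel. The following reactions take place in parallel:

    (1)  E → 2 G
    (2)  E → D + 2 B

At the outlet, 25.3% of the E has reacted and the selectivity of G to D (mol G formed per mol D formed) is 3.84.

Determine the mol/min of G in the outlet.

Conversion of E: E consumed = 0.253 × 613 = 155.1 mol/min = 1ξ₁ + 1ξ₂.
Selectivity: 2ξ₁ / (1ξ₂) = 3.84 → ξ₁ = 1.92 ξ₂.
Substitute: (1·1.92 + 1) ξ₂ = 155.1 → ξ₂ = 53.11 mol/min, ξ₁ = 102 mol/min.
Outlet amounts (n = n₀ + Σ ν·ξ):
  E: 613 − 1(102) − 1(53.11) = 457.9
  G: 0 + 2(102) = 204
  D: 0 + 1(53.11) = 53.11
  B: 0 + 2(53.11) = 106.2

204 mol/min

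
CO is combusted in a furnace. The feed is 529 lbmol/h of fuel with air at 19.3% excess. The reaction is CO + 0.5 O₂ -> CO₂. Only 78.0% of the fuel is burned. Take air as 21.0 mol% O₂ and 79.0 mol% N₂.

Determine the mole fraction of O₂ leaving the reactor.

0.0598

Stoichiometric O₂ = 0.5 × 529 = 264.5 lbmol/h; O₂ fed = 264.5 × 1.193 = 315.5 lbmol/h.
N₂ fed = 315.5 × 79/21 = 1187 lbmol/h.
Fuel reacted = 0.78 × 529 → ξ = 412.6 lbmol/h.
Outlet (n = n₀ + ν ξ):
  CO: 529 − 1(412.6) = 116.4
  O₂: 315.5 − 0.5(412.6) = 109.2
  N₂: 1187 (inert)
  CO₂: 0 + 1(412.6) = 412.6
Total out = 1825 lbmol/h; y_O₂ = 109.2 / 1825 = 0.05985.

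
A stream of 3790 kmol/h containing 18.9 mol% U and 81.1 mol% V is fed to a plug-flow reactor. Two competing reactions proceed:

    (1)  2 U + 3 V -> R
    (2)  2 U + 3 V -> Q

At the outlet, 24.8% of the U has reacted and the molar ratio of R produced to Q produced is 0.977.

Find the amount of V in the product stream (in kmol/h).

2810 kmol/h

Conversion of U: U consumed = 0.248 × 716.3 = 177.6 kmol/h = 2ξ₁ + 2ξ₂.
Selectivity: 1ξ₁ / (1ξ₂) = 0.977 → ξ₁ = 0.977 ξ₂.
Substitute: (2·0.977 + 2) ξ₂ = 177.6 → ξ₂ = 44.93 kmol/h, ξ₁ = 43.89 kmol/h.
Outlet amounts (n = n₀ + Σ ν·ξ):
  U: 716.3 − 2(43.89) − 2(44.93) = 538.7
  V: 3074 − 3(43.89) − 3(44.93) = 2807
  R: 0 + 1(43.89) = 43.89
  Q: 0 + 1(44.93) = 44.93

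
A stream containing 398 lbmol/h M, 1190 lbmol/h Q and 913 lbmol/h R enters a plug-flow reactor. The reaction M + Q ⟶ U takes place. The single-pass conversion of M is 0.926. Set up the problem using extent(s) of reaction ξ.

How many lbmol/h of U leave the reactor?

369 lbmol/h

M reacted = 0.926 × 398 = 368.5 lbmol/h; ν_M = −1, so ξ = 368.5/1 = 368.5 lbmol/h.
Outlet amounts (n = n₀ + ν ξ):
  M: 398 − 1(368.5) = 29.45
  Q: 1190 − 1(368.5) = 821.5
  U: 0 + 1(368.5) = 368.5
  R: 913 (inert)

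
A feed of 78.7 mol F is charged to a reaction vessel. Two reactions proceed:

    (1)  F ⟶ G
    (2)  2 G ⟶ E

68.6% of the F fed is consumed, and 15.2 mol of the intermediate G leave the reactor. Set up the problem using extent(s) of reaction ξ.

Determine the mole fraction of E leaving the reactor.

Conversion of F: F consumed = 1ξ₁ = 0.686 × 78.7 → ξ₁ = 53.99 mol.
G balance: n_G = 0 + 1ξ₁ − 2ξ₂ = 15.2 → ξ₂ = (1·53.99 − 15.2)/2 = 19.39 mol.
Outlet amounts (n = n₀ + Σ ν·ξ):
  F: 78.7 − 1(53.99) = 24.71
  G: 0 + 1(53.99) − 2(19.39) = 15.2
  E: 0 + 1(19.39) = 19.39
Total out = 59.31 mol; y_E = 19.39 / 59.31 = 0.327.

0.327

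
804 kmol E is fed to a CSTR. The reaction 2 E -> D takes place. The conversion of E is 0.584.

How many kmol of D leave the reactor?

235 kmol

E reacted = 0.584 × 804 = 469.5 kmol; ν_E = −2, so ξ = 469.5/2 = 234.8 kmol.
Outlet amounts (n = n₀ + ν ξ):
  E: 804 − 2(234.8) = 334.5
  D: 0 + 1(234.8) = 234.8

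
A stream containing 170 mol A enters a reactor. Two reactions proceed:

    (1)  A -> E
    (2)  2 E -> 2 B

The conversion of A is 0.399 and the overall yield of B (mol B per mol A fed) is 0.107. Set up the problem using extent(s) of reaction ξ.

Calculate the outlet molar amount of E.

Conversion of A: A consumed = 1ξ₁ = 0.399 × 170 → ξ₁ = 67.83 mol.
Yield of B: 2ξ₂ / 170 = 0.107 → ξ₂ = 9.095 mol.
Outlet amounts (n = n₀ + Σ ν·ξ):
  A: 170 − 1(67.83) = 102.2
  E: 0 + 1(67.83) − 2(9.095) = 49.64
  B: 0 + 2(9.095) = 18.19

49.6 mol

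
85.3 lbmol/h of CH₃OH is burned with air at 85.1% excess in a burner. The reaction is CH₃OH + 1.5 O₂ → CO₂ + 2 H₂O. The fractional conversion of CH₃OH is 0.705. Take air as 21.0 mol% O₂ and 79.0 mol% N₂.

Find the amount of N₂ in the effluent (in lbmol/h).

Stoichiometric O₂ = 1.5 × 85.3 = 127.9 lbmol/h; O₂ fed = 127.9 × 1.851 = 236.8 lbmol/h.
N₂ fed = 236.8 × 79/21 = 891 lbmol/h.
Fuel reacted = 0.705 × 85.3 → ξ = 60.14 lbmol/h.
Outlet (n = n₀ + ν ξ):
  CH₃OH: 85.3 − 1(60.14) = 25.16
  O₂: 236.8 − 1.5(60.14) = 146.6
  N₂: 891 (inert)
  CO₂: 0 + 1(60.14) = 60.14
  H₂O: 0 + 2(60.14) = 120.3

891 lbmol/h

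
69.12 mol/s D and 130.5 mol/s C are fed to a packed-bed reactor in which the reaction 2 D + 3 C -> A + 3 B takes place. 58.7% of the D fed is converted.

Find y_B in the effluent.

0.339

D reacted = 0.587 × 69.12 = 40.57 mol/s; ν_D = −2, so ξ = 40.57/2 = 20.29 mol/s.
Outlet amounts (n = n₀ + ν ξ):
  D: 69.12 − 2(20.29) = 28.55
  C: 130.5 − 3(20.29) = 69.64
  A: 0 + 1(20.29) = 20.29
  B: 0 + 3(20.29) = 60.86
Total out = 179.3 mol/s; y_B = 60.86 / 179.3 = 0.3394.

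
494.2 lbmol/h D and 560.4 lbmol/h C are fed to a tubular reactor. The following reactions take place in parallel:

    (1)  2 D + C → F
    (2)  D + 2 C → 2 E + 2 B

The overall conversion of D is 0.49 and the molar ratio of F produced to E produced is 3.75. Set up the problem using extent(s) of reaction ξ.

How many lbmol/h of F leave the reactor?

Conversion of D: D consumed = 0.49 × 494.2 = 242.2 lbmol/h = 2ξ₁ + 1ξ₂.
Selectivity: 1ξ₁ / (2ξ₂) = 3.75 → ξ₁ = 7.5 ξ₂.
Substitute: (2·7.5 + 1) ξ₂ = 242.2 → ξ₂ = 15.13 lbmol/h, ξ₁ = 113.5 lbmol/h.
Outlet amounts (n = n₀ + Σ ν·ξ):
  D: 494.2 − 2(113.5) − 1(15.13) = 252
  C: 560.4 − 1(113.5) − 2(15.13) = 416.6
  F: 0 + 1(113.5) = 113.5
  E: 0 + 2(15.13) = 30.27
  B: 0 + 2(15.13) = 30.27

114 lbmol/h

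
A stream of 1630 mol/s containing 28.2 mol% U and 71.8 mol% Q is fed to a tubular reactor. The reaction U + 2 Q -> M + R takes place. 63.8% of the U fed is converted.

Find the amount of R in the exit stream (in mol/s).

U reacted = 0.638 × 459.7 = 293.3 mol/s; ν_U = −1, so ξ = 293.3/1 = 293.3 mol/s.
Outlet amounts (n = n₀ + ν ξ):
  U: 459.7 − 1(293.3) = 166.4
  Q: 1170 − 2(293.3) = 583.8
  M: 0 + 1(293.3) = 293.3
  R: 0 + 1(293.3) = 293.3

293 mol/s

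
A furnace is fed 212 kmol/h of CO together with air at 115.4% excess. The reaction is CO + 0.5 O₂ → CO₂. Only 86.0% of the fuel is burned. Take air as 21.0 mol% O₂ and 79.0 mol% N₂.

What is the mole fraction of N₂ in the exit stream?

0.711

Stoichiometric O₂ = 0.5 × 212 = 106 kmol/h; O₂ fed = 106 × 2.154 = 228.3 kmol/h.
N₂ fed = 228.3 × 79/21 = 858.9 kmol/h.
Fuel reacted = 0.86 × 212 → ξ = 182.3 kmol/h.
Outlet (n = n₀ + ν ξ):
  CO: 212 − 1(182.3) = 29.68
  O₂: 228.3 − 0.5(182.3) = 137.2
  N₂: 858.9 (inert)
  CO₂: 0 + 1(182.3) = 182.3
Total out = 1208 kmol/h; y_N₂ = 858.9 / 1208 = 0.711.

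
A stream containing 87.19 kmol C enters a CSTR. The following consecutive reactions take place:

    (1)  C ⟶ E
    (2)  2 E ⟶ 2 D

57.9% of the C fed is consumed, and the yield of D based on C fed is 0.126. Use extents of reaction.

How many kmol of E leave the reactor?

Conversion of C: C consumed = 1ξ₁ = 0.579 × 87.19 → ξ₁ = 50.48 kmol.
Yield of D: 2ξ₂ / 87.19 = 0.126 → ξ₂ = 5.493 kmol.
Outlet amounts (n = n₀ + Σ ν·ξ):
  C: 87.19 − 1(50.48) = 36.71
  E: 0 + 1(50.48) − 2(5.493) = 39.5
  D: 0 + 2(5.493) = 10.99

39.5 kmol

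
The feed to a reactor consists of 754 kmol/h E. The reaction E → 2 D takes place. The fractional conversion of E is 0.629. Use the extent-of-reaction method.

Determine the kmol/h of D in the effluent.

949 kmol/h

E reacted = 0.629 × 754 = 474.3 kmol/h; ν_E = −1, so ξ = 474.3/1 = 474.3 kmol/h.
Outlet amounts (n = n₀ + ν ξ):
  E: 754 − 1(474.3) = 279.7
  D: 0 + 2(474.3) = 948.5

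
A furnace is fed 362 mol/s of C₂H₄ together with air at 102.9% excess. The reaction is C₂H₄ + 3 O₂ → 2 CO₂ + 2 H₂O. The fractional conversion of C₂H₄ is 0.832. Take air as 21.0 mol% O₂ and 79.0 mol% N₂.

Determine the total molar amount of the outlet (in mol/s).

Stoichiometric O₂ = 3 × 362 = 1086 mol/s; O₂ fed = 1086 × 2.029 = 2203 mol/s.
N₂ fed = 2203 × 79/21 = 8289 mol/s.
Fuel reacted = 0.832 × 362 → ξ = 301.2 mol/s.
Outlet (n = n₀ + ν ξ):
  C₂H₄: 362 − 1(301.2) = 60.82
  O₂: 2203 − 3(301.2) = 1300
  N₂: 8289 (inert)
  CO₂: 0 + 2(301.2) = 602.4
  H₂O: 0 + 2(301.2) = 602.4
Total out = 60.82 + 1300 + 8289 + 602.4 + 602.4 = 10850 mol/s.

10900 mol/s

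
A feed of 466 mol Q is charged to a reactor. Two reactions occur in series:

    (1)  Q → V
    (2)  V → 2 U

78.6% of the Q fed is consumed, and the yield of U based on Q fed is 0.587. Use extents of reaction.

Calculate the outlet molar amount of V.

230 mol

Conversion of Q: Q consumed = 1ξ₁ = 0.786 × 466 → ξ₁ = 366.3 mol.
Yield of U: 2ξ₂ / 466 = 0.587 → ξ₂ = 136.8 mol.
Outlet amounts (n = n₀ + Σ ν·ξ):
  Q: 466 − 1(366.3) = 99.72
  V: 0 + 1(366.3) − 1(136.8) = 229.5
  U: 0 + 2(136.8) = 273.5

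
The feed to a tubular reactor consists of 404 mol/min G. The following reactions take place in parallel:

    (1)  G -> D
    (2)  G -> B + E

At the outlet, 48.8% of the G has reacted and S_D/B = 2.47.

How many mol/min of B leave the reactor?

56.8 mol/min

Conversion of G: G consumed = 0.488 × 404 = 197.2 mol/min = 1ξ₁ + 1ξ₂.
Selectivity: 1ξ₁ / (1ξ₂) = 2.47 → ξ₁ = 2.47 ξ₂.
Substitute: (1·2.47 + 1) ξ₂ = 197.2 → ξ₂ = 56.82 mol/min, ξ₁ = 140.3 mol/min.
Outlet amounts (n = n₀ + Σ ν·ξ):
  G: 404 − 1(140.3) − 1(56.82) = 206.8
  D: 0 + 1(140.3) = 140.3
  B: 0 + 1(56.82) = 56.82
  E: 0 + 1(56.82) = 56.82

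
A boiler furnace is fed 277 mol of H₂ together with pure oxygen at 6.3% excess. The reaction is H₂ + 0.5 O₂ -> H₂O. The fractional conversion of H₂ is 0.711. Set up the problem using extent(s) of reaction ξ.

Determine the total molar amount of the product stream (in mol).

326 mol

Stoichiometric O₂ = 0.5 × 277 = 138.5 mol; O₂ fed = 138.5 × 1.063 = 147.2 mol.
Fuel reacted = 0.711 × 277 → ξ = 196.9 mol.
Outlet (n = n₀ + ν ξ):
  H₂: 277 − 1(196.9) = 80.05
  O₂: 147.2 − 0.5(196.9) = 48.75
  H₂O: 0 + 1(196.9) = 196.9
Total out = 80.05 + 48.75 + 196.9 = 325.8 mol.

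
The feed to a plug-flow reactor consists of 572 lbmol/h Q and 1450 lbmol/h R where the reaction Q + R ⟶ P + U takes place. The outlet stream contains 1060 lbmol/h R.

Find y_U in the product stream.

For R: n = n₀ − 1ξ → 1060 = 1450 − 1ξ, giving ξ = 390 lbmol/h.
Outlet amounts (n = n₀ + ν ξ):
  Q: 572 − 1(390) = 182
  R: 1450 − 1(390) = 1060
  P: 0 + 1(390) = 390
  U: 0 + 1(390) = 390
Total out = 2022 lbmol/h; y_U = 390 / 2022 = 0.1929.

0.193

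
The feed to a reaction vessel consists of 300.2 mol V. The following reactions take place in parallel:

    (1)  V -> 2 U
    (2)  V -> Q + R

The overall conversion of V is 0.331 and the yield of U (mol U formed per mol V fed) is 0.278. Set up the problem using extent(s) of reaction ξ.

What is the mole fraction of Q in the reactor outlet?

Yield of U: 2ξ₁ / 300.2 = 0.278 → ξ₁ = 41.73 mol.
Conversion of V: 1ξ₁ + 1ξ₂ = 0.331 × 300.2 = 99.37 → ξ₂ = 57.64 mol.
Outlet amounts (n = n₀ + Σ ν·ξ):
  V: 300.2 − 1(41.73) − 1(57.64) = 200.8
  U: 0 + 2(41.73) = 83.46
  Q: 0 + 1(57.64) = 57.64
  R: 0 + 1(57.64) = 57.64
Total out = 399.6 mol; y_Q = 57.64 / 399.6 = 0.1443.

0.144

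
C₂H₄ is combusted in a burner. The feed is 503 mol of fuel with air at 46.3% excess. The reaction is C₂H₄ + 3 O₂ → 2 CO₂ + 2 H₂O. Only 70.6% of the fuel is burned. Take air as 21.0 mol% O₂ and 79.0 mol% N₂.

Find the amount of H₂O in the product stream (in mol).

710 mol

Stoichiometric O₂ = 3 × 503 = 1509 mol; O₂ fed = 1509 × 1.463 = 2208 mol.
N₂ fed = 2208 × 79/21 = 8305 mol.
Fuel reacted = 0.706 × 503 → ξ = 355.1 mol.
Outlet (n = n₀ + ν ξ):
  C₂H₄: 503 − 1(355.1) = 147.9
  O₂: 2208 − 3(355.1) = 1142
  N₂: 8305 (inert)
  CO₂: 0 + 2(355.1) = 710.2
  H₂O: 0 + 2(355.1) = 710.2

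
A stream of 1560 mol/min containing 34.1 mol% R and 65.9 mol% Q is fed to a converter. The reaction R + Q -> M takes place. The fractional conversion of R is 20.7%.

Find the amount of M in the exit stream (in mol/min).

110 mol/min

R reacted = 0.207 × 532 = 110.1 mol/min; ν_R = −1, so ξ = 110.1/1 = 110.1 mol/min.
Outlet amounts (n = n₀ + ν ξ):
  R: 532 − 1(110.1) = 421.8
  Q: 1028 − 1(110.1) = 917.9
  M: 0 + 1(110.1) = 110.1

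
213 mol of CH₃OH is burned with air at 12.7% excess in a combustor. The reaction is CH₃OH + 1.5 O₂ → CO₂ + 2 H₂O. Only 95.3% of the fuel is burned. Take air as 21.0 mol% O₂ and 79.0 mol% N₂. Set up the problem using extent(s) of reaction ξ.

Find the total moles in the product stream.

Stoichiometric O₂ = 1.5 × 213 = 319.5 mol; O₂ fed = 319.5 × 1.127 = 360.1 mol.
N₂ fed = 360.1 × 79/21 = 1355 mol.
Fuel reacted = 0.953 × 213 → ξ = 203 mol.
Outlet (n = n₀ + ν ξ):
  CH₃OH: 213 − 1(203) = 10.01
  O₂: 360.1 − 1.5(203) = 55.59
  N₂: 1355 (inert)
  CO₂: 0 + 1(203) = 203
  H₂O: 0 + 2(203) = 406
Total out = 10.01 + 55.59 + 1355 + 203 + 406 = 2029 mol.

2030 mol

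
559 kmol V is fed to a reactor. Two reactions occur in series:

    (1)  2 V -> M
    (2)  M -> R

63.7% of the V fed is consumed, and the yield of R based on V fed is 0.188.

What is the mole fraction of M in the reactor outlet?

0.191

Conversion of V: V consumed = 2ξ₁ = 0.637 × 559 → ξ₁ = 178 kmol.
Yield of R: 1ξ₂ / 559 = 0.188 → ξ₂ = 105.1 kmol.
Outlet amounts (n = n₀ + Σ ν·ξ):
  V: 559 − 2(178) = 202.9
  M: 0 + 1(178) − 1(105.1) = 72.95
  R: 0 + 1(105.1) = 105.1
Total out = 381 kmol; y_M = 72.95 / 381 = 0.1915.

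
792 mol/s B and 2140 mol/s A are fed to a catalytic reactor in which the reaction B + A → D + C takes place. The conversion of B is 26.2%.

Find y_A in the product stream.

0.659

B reacted = 0.262 × 792 = 207.5 mol/s; ν_B = −1, so ξ = 207.5/1 = 207.5 mol/s.
Outlet amounts (n = n₀ + ν ξ):
  B: 792 − 1(207.5) = 584.5
  A: 2140 − 1(207.5) = 1932
  D: 0 + 1(207.5) = 207.5
  C: 0 + 1(207.5) = 207.5
Total out = 2932 mol/s; y_A = 1932 / 2932 = 0.6591.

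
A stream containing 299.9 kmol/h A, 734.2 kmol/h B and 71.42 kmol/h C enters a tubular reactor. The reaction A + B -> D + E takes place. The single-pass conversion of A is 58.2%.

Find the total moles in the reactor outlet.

1110 kmol/h

A reacted = 0.582 × 299.9 = 174.5 kmol/h; ν_A = −1, so ξ = 174.5/1 = 174.5 kmol/h.
Outlet amounts (n = n₀ + ν ξ):
  A: 299.9 − 1(174.5) = 125.4
  B: 734.2 − 1(174.5) = 559.7
  D: 0 + 1(174.5) = 174.5
  E: 0 + 1(174.5) = 174.5
  C: 71.42 (inert)
Total out = 125.4 + 559.7 + 174.5 + 174.5 + 71.42 = 1106 kmol/h.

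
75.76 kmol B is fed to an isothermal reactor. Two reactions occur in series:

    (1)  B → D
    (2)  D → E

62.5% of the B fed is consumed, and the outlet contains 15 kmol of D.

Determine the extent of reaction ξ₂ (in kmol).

ξ₂ = 32.4 kmol

Conversion of B: B consumed = 1ξ₁ = 0.625 × 75.76 → ξ₁ = 47.35 kmol.
D balance: n_D = 0 + 1ξ₁ − 1ξ₂ = 15 → ξ₂ = (1·47.35 − 15)/1 = 32.35 kmol.
Outlet amounts (n = n₀ + Σ ν·ξ):
  B: 75.76 − 1(47.35) = 28.41
  D: 0 + 1(47.35) − 1(32.35) = 15
  E: 0 + 1(32.35) = 32.35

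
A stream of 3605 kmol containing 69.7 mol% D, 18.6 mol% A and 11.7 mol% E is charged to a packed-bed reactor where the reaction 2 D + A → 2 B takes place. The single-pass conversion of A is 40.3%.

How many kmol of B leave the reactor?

540 kmol

A reacted = 0.403 × 670.5 = 270.2 kmol; ν_A = −1, so ξ = 270.2/1 = 270.2 kmol.
Outlet amounts (n = n₀ + ν ξ):
  D: 2513 − 2(270.2) = 1972
  A: 670.5 − 1(270.2) = 400.3
  B: 0 + 2(270.2) = 540.4
  E: 421.8 (inert)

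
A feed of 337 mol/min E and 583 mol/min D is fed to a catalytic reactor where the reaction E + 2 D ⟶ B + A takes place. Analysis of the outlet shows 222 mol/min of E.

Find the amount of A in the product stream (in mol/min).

115 mol/min

For E: n = n₀ − 1ξ → 222 = 337 − 1ξ, giving ξ = 115 mol/min.
Outlet amounts (n = n₀ + ν ξ):
  E: 337 − 1(115) = 222
  D: 583 − 2(115) = 353
  B: 0 + 1(115) = 115
  A: 0 + 1(115) = 115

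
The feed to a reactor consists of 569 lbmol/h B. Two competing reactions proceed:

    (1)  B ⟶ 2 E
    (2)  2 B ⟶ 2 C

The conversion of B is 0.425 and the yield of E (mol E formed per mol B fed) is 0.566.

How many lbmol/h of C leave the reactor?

80.8 lbmol/h

Yield of E: 2ξ₁ / 569 = 0.566 → ξ₁ = 161 lbmol/h.
Conversion of B: 1ξ₁ + 2ξ₂ = 0.425 × 569 = 241.8 → ξ₂ = 40.4 lbmol/h.
Outlet amounts (n = n₀ + Σ ν·ξ):
  B: 569 − 1(161) − 2(40.4) = 327.2
  E: 0 + 2(161) = 322.1
  C: 0 + 2(40.4) = 80.8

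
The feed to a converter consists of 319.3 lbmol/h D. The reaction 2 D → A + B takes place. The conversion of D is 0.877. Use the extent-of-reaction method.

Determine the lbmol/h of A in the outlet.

D reacted = 0.877 × 319.3 = 280 lbmol/h; ν_D = −2, so ξ = 280/2 = 140 lbmol/h.
Outlet amounts (n = n₀ + ν ξ):
  D: 319.3 − 2(140) = 39.27
  A: 0 + 1(140) = 140
  B: 0 + 1(140) = 140

140 lbmol/h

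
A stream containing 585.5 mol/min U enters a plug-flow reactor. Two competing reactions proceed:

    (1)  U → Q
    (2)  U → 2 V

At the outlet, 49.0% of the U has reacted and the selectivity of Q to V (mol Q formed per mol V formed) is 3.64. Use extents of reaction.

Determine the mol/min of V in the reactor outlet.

Conversion of U: U consumed = 0.49 × 585.5 = 286.9 mol/min = 1ξ₁ + 1ξ₂.
Selectivity: 1ξ₁ / (2ξ₂) = 3.64 → ξ₁ = 7.28 ξ₂.
Substitute: (1·7.28 + 1) ξ₂ = 286.9 → ξ₂ = 34.65 mol/min, ξ₁ = 252.2 mol/min.
Outlet amounts (n = n₀ + Σ ν·ξ):
  U: 585.5 − 1(252.2) − 1(34.65) = 298.6
  Q: 0 + 1(252.2) = 252.2
  V: 0 + 2(34.65) = 69.3

69.3 mol/min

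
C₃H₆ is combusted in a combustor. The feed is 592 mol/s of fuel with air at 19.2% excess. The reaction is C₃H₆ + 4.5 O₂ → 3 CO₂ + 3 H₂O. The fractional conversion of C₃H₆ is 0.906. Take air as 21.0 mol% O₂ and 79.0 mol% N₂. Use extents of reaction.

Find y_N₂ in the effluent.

0.747

Stoichiometric O₂ = 4.5 × 592 = 2664 mol/s; O₂ fed = 2664 × 1.192 = 3175 mol/s.
N₂ fed = 3175 × 79/21 = 11950 mol/s.
Fuel reacted = 0.906 × 592 → ξ = 536.4 mol/s.
Outlet (n = n₀ + ν ξ):
  C₃H₆: 592 − 1(536.4) = 55.65
  O₂: 3175 − 4.5(536.4) = 761.9
  N₂: 11950 (inert)
  CO₂: 0 + 3(536.4) = 1609
  H₂O: 0 + 3(536.4) = 1609
Total out = 15980 mol/s; y_N₂ = 11950 / 15980 = 0.7475.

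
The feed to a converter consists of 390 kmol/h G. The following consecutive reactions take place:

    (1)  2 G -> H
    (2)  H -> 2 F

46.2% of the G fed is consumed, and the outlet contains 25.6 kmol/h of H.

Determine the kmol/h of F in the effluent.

Conversion of G: G consumed = 2ξ₁ = 0.462 × 390 → ξ₁ = 90.09 kmol/h.
H balance: n_H = 0 + 1ξ₁ − 1ξ₂ = 25.6 → ξ₂ = (1·90.09 − 25.6)/1 = 64.49 kmol/h.
Outlet amounts (n = n₀ + Σ ν·ξ):
  G: 390 − 2(90.09) = 209.8
  H: 0 + 1(90.09) − 1(64.49) = 25.6
  F: 0 + 2(64.49) = 129

129 kmol/h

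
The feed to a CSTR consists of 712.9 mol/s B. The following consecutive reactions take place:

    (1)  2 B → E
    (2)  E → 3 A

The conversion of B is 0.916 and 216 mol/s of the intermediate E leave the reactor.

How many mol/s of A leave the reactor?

Conversion of B: B consumed = 2ξ₁ = 0.916 × 712.9 → ξ₁ = 326.5 mol/s.
E balance: n_E = 0 + 1ξ₁ − 1ξ₂ = 216 → ξ₂ = (1·326.5 − 216)/1 = 110.5 mol/s.
Outlet amounts (n = n₀ + Σ ν·ξ):
  B: 712.9 − 2(326.5) = 59.88
  E: 0 + 1(326.5) − 1(110.5) = 216
  A: 0 + 3(110.5) = 331.5

332 mol/s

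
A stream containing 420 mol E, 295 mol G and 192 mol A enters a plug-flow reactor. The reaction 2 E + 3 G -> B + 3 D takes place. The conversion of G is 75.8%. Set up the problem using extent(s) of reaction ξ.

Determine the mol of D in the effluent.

224 mol

G reacted = 0.758 × 295 = 223.6 mol; ν_G = −3, so ξ = 223.6/3 = 74.54 mol.
Outlet amounts (n = n₀ + ν ξ):
  E: 420 − 2(74.54) = 270.9
  G: 295 − 3(74.54) = 71.39
  B: 0 + 1(74.54) = 74.54
  D: 0 + 3(74.54) = 223.6
  A: 192 (inert)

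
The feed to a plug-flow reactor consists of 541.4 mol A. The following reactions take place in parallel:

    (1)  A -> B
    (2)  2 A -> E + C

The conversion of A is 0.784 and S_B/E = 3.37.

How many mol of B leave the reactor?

Conversion of A: A consumed = 0.784 × 541.4 = 424.5 mol = 1ξ₁ + 2ξ₂.
Selectivity: 1ξ₁ / (1ξ₂) = 3.37 → ξ₁ = 3.37 ξ₂.
Substitute: (1·3.37 + 2) ξ₂ = 424.5 → ξ₂ = 79.04 mol, ξ₁ = 266.4 mol.
Outlet amounts (n = n₀ + Σ ν·ξ):
  A: 541.4 − 1(266.4) − 2(79.04) = 116.9
  B: 0 + 1(266.4) = 266.4
  E: 0 + 1(79.04) = 79.04
  C: 0 + 1(79.04) = 79.04

266 mol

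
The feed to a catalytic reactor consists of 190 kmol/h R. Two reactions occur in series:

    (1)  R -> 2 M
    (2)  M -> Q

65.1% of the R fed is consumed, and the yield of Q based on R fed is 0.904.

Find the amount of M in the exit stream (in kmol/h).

Conversion of R: R consumed = 1ξ₁ = 0.651 × 190 → ξ₁ = 123.7 kmol/h.
Yield of Q: 1ξ₂ / 190 = 0.904 → ξ₂ = 171.8 kmol/h.
Outlet amounts (n = n₀ + Σ ν·ξ):
  R: 190 − 1(123.7) = 66.31
  M: 0 + 2(123.7) − 1(171.8) = 75.62
  Q: 0 + 1(171.8) = 171.8

75.6 kmol/h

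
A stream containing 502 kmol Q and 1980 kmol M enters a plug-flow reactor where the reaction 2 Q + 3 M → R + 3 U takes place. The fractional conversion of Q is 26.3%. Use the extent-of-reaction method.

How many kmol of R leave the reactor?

Q reacted = 0.263 × 502 = 132 kmol; ν_Q = −2, so ξ = 132/2 = 66.01 kmol.
Outlet amounts (n = n₀ + ν ξ):
  Q: 502 − 2(66.01) = 370
  M: 1980 − 3(66.01) = 1782
  R: 0 + 1(66.01) = 66.01
  U: 0 + 3(66.01) = 198

66 kmol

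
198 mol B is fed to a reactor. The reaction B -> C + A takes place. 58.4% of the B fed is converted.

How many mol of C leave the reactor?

B reacted = 0.584 × 198 = 115.6 mol; ν_B = −1, so ξ = 115.6/1 = 115.6 mol.
Outlet amounts (n = n₀ + ν ξ):
  B: 198 − 1(115.6) = 82.37
  C: 0 + 1(115.6) = 115.6
  A: 0 + 1(115.6) = 115.6

116 mol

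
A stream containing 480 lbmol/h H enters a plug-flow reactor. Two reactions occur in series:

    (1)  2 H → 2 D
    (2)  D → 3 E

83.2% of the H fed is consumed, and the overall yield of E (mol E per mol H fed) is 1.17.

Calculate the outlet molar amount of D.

Conversion of H: H consumed = 2ξ₁ = 0.832 × 480 → ξ₁ = 199.7 lbmol/h.
Yield of E: 3ξ₂ / 480 = 1.17 → ξ₂ = 187.2 lbmol/h.
Outlet amounts (n = n₀ + Σ ν·ξ):
  H: 480 − 2(199.7) = 80.64
  D: 0 + 2(199.7) − 1(187.2) = 212.2
  E: 0 + 3(187.2) = 561.6

212 lbmol/h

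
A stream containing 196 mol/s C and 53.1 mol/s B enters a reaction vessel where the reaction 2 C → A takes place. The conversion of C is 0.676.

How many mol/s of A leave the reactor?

C reacted = 0.676 × 196 = 132.5 mol/s; ν_C = −2, so ξ = 132.5/2 = 66.25 mol/s.
Outlet amounts (n = n₀ + ν ξ):
  C: 196 − 2(66.25) = 63.5
  A: 0 + 1(66.25) = 66.25
  B: 53.1 (inert)

66.2 mol/s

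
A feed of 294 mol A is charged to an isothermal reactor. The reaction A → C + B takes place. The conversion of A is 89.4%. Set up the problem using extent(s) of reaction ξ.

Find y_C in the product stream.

0.472

A reacted = 0.894 × 294 = 262.8 mol; ν_A = −1, so ξ = 262.8/1 = 262.8 mol.
Outlet amounts (n = n₀ + ν ξ):
  A: 294 − 1(262.8) = 31.16
  C: 0 + 1(262.8) = 262.8
  B: 0 + 1(262.8) = 262.8
Total out = 556.8 mol; y_C = 262.8 / 556.8 = 0.472.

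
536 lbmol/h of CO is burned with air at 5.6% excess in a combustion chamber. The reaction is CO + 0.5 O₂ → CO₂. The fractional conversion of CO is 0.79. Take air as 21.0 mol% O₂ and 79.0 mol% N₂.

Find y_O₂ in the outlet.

Stoichiometric O₂ = 0.5 × 536 = 268 lbmol/h; O₂ fed = 268 × 1.056 = 283 lbmol/h.
N₂ fed = 283 × 79/21 = 1065 lbmol/h.
Fuel reacted = 0.79 × 536 → ξ = 423.4 lbmol/h.
Outlet (n = n₀ + ν ξ):
  CO: 536 − 1(423.4) = 112.6
  O₂: 283 − 0.5(423.4) = 71.29
  N₂: 1065 (inert)
  CO₂: 0 + 1(423.4) = 423.4
Total out = 1672 lbmol/h; y_O₂ = 71.29 / 1672 = 0.04264.

0.0426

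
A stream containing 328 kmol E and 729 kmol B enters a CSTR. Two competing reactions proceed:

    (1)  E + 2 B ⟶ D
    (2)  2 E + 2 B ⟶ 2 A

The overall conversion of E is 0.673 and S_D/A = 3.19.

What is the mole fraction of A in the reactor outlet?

Conversion of E: E consumed = 0.673 × 328 = 220.7 kmol = 1ξ₁ + 2ξ₂.
Selectivity: 1ξ₁ / (2ξ₂) = 3.19 → ξ₁ = 6.38 ξ₂.
Substitute: (1·6.38 + 2) ξ₂ = 220.7 → ξ₂ = 26.34 kmol, ξ₁ = 168.1 kmol.
Outlet amounts (n = n₀ + Σ ν·ξ):
  E: 328 − 1(168.1) − 2(26.34) = 107.3
  B: 729 − 2(168.1) − 2(26.34) = 340.2
  D: 0 + 1(168.1) = 168.1
  A: 0 + 2(26.34) = 52.68
Total out = 668.2 kmol; y_A = 52.68 / 668.2 = 0.07884.

0.0788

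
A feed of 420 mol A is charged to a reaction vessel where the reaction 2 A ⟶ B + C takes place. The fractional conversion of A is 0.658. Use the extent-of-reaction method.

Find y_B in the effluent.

A reacted = 0.658 × 420 = 276.4 mol; ν_A = −2, so ξ = 276.4/2 = 138.2 mol.
Outlet amounts (n = n₀ + ν ξ):
  A: 420 − 2(138.2) = 143.6
  B: 0 + 1(138.2) = 138.2
  C: 0 + 1(138.2) = 138.2
Total out = 420 mol; y_B = 138.2 / 420 = 0.329.

0.329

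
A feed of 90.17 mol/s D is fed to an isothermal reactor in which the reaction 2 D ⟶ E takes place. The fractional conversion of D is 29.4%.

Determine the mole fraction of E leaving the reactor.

D reacted = 0.294 × 90.17 = 26.51 mol/s; ν_D = −2, so ξ = 26.51/2 = 13.25 mol/s.
Outlet amounts (n = n₀ + ν ξ):
  D: 90.17 − 2(13.25) = 63.66
  E: 0 + 1(13.25) = 13.25
Total out = 76.92 mol/s; y_E = 13.25 / 76.92 = 0.1723.

0.172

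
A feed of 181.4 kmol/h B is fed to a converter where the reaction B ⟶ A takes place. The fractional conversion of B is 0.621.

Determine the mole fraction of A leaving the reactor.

0.621

B reacted = 0.621 × 181.4 = 112.6 kmol/h; ν_B = −1, so ξ = 112.6/1 = 112.6 kmol/h.
Outlet amounts (n = n₀ + ν ξ):
  B: 181.4 − 1(112.6) = 68.75
  A: 0 + 1(112.6) = 112.6
Total out = 181.4 kmol/h; y_A = 112.6 / 181.4 = 0.621.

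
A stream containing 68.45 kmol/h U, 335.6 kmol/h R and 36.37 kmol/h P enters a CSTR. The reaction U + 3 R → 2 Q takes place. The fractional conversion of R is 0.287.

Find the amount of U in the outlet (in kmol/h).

R reacted = 0.287 × 335.6 = 96.32 kmol/h; ν_R = −3, so ξ = 96.32/3 = 32.11 kmol/h.
Outlet amounts (n = n₀ + ν ξ):
  U: 68.45 − 1(32.11) = 36.34
  R: 335.6 − 3(32.11) = 239.3
  Q: 0 + 2(32.11) = 64.21
  P: 36.37 (inert)

36.3 kmol/h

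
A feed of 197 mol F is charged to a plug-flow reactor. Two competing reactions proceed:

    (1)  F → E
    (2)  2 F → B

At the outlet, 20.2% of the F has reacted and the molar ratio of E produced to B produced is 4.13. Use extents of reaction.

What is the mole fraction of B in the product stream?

Conversion of F: F consumed = 0.202 × 197 = 39.79 mol = 1ξ₁ + 2ξ₂.
Selectivity: 1ξ₁ / (1ξ₂) = 4.13 → ξ₁ = 4.13 ξ₂.
Substitute: (1·4.13 + 2) ξ₂ = 39.79 → ξ₂ = 6.492 mol, ξ₁ = 26.81 mol.
Outlet amounts (n = n₀ + Σ ν·ξ):
  F: 197 − 1(26.81) − 2(6.492) = 157.2
  E: 0 + 1(26.81) = 26.81
  B: 0 + 1(6.492) = 6.492
Total out = 190.5 mol; y_B = 6.492 / 190.5 = 0.03408.

0.0341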